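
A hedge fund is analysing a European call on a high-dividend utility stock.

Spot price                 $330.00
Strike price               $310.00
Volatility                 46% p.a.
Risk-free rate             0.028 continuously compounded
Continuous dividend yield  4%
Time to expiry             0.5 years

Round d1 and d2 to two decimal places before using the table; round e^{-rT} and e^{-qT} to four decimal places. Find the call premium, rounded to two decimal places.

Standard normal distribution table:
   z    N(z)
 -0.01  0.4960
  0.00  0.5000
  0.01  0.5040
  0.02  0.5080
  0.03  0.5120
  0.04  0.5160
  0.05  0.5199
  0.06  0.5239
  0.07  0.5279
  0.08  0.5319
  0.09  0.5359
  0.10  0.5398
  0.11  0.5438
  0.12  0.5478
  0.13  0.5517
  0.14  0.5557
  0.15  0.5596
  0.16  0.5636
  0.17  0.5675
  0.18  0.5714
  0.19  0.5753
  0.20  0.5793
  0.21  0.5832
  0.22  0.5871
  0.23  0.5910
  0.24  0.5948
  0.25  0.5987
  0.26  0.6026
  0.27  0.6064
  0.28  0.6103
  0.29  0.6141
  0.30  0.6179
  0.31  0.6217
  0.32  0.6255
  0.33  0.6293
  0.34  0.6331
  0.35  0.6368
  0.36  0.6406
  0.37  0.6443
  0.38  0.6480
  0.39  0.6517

T = 0.5;  σ√T = 0.3253
d₁ = [ln(330/310) + (0.028 − 0.04 + 0.46²/2)·0.5] / 0.3253 = [0.0625 + 0.0469] / 0.3253 = 0.3364 ≈ 0.34
d₂ = d₁ − σ√T = 0.3364 − 0.3253 = 0.0111 ≈ 0.01
e^(−qT) = e^(−0.04·0.5) = 0.9802;  e^(−rT) = e^(−0.028·0.5) = 0.9861
C = 330·0.9802·N(0.34) − 310·0.9861·N(0.01) = 330·0.9802·0.6331 − 310·0.9861·0.5040 = 204.7863 − 154.0683 = 50.7181

$50.72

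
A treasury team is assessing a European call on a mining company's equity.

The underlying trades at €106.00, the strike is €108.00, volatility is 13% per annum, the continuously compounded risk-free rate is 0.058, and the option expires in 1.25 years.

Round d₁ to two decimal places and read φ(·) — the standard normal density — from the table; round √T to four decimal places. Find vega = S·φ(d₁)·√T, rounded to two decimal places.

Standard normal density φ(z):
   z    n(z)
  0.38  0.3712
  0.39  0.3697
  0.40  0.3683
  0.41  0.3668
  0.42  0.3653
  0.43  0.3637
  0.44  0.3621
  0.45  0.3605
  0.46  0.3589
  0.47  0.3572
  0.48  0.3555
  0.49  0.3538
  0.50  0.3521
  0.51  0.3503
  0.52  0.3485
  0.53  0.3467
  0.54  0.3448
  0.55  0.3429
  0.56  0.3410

σ√T = 0.13·√1.25 = 0.1453
d₁ = [ln(106/108) + (0.058 + ½·0.13²)·1.25] / (σ√T) = (-0.0187 + 0.0831) / 0.1453 = 0.4429 → 0.44
√T = √1.25 = 1.1180
φ(d₁) = φ(0.44) = 0.3621
vega = S·φ(d₁)·√T = 106·0.3621·1.1180 = 42.9117

42.91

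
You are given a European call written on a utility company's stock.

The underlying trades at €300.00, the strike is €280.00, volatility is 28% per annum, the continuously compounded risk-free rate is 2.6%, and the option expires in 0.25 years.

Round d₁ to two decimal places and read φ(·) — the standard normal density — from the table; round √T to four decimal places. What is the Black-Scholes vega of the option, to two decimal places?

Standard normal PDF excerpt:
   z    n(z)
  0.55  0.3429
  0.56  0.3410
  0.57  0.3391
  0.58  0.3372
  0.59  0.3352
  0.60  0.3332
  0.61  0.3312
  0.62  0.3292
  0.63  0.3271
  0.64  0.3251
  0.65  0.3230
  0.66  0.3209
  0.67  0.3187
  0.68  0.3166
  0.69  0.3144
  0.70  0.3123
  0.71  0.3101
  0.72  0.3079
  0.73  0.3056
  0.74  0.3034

49.68

σ√T = 0.28 × 0.5000 = 0.1400
d₁ = [ln(300/280) + (0.026 + ½·0.28²)·0.25] / (σ√T) = (0.0690 + 0.0163) / 0.1400 = 0.6092 which rounds to 0.61
√T = √0.25 = 0.5000
φ(d₁) = φ(0.61) = 0.3312
vega = S·φ(d₁)·√T = 300·0.3312·0.5000 = 49.6800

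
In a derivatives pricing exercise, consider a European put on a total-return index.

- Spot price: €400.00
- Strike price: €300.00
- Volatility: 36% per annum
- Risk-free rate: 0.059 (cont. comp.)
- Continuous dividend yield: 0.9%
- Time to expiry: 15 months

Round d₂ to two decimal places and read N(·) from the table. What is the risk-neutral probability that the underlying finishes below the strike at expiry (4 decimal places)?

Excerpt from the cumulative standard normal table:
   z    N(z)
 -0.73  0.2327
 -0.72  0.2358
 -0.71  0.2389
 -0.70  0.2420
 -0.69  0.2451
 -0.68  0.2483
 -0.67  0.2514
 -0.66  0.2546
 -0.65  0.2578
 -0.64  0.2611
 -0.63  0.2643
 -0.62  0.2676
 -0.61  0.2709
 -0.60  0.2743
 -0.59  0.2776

σ√T = 0.36 × 1.1180 = 0.4025
ln(S/K) + (r − q + σ²/2)T = ln(400/300) + (0.059 − 0.009 + 0.36²/2)·1.25 = 0.2877 + 0.1435 = 0.4312
d₁ = 0.4312 / 0.4025 = 1.0713 → 1.07
d₂ = d₁ − σ√T = 1.0713 − 0.4025 = 0.6688 → 0.67
Risk-neutral Pr[S_T < K] = N(−d₂) = N(-0.67) = 0.2514

0.2514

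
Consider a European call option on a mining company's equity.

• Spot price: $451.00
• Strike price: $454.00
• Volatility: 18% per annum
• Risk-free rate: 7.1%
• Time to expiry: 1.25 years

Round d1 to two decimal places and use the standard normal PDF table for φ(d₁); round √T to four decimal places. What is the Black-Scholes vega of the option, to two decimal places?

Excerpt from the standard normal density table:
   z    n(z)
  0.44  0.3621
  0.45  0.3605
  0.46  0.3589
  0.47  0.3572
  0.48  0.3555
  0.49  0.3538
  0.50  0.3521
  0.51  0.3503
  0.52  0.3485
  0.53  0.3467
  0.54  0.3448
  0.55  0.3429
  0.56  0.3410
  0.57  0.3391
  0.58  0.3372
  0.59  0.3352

176.63

σ√T = 0.18 × 1.1180 = 0.2012
ln(S/K) + (r + σ²/2)T = ln(451/454) + (0.071 + 0.18²/2)·1.25 = -0.0066 + 0.1090 = 0.1024
d₁ = 0.1024 / 0.2012 = 0.5087 → 0.51
√T = √1.25 = 1.1180
φ(d₁) = φ(0.51) = 0.3503
vega = S·φ(d₁)·√T = 451·0.3503·1.1180 = 176.6276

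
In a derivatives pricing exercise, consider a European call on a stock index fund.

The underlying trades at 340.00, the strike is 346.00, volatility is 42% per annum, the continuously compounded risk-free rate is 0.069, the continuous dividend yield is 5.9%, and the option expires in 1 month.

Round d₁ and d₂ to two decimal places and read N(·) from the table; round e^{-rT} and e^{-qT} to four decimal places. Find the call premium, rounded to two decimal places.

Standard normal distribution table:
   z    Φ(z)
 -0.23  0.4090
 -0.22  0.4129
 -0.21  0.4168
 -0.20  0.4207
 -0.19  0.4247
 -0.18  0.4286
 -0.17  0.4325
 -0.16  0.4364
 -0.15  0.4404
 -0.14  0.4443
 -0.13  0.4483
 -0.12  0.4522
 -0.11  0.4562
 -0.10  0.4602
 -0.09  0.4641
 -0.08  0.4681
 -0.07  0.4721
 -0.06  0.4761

13.64

T = 0.08333;  σ√T = 0.1212
d₁ = [ln(340/346) + (0.069 − 0.059 + 0.42²/2)·0.08333] / 0.1212 = [-0.0175 + 0.0082] / 0.1212 = -0.0768 ⇒ -0.08
d₂ = d₁ − σ√T = -0.0768 − 0.1212 = -0.1980 ⇒ -0.20
exp(−qT) = exp(−0.059·0.08333) = 0.9951;  exp(−rT) = exp(−0.069·0.08333) = 0.9943
N(d₁) = N(-0.08) = 0.4681;  N(d₂) = N(-0.20) = 0.4207
C = 340·0.9951·0.4681 − 346·0.9943·0.4207 = 158.3741 − 144.7325 = 13.6416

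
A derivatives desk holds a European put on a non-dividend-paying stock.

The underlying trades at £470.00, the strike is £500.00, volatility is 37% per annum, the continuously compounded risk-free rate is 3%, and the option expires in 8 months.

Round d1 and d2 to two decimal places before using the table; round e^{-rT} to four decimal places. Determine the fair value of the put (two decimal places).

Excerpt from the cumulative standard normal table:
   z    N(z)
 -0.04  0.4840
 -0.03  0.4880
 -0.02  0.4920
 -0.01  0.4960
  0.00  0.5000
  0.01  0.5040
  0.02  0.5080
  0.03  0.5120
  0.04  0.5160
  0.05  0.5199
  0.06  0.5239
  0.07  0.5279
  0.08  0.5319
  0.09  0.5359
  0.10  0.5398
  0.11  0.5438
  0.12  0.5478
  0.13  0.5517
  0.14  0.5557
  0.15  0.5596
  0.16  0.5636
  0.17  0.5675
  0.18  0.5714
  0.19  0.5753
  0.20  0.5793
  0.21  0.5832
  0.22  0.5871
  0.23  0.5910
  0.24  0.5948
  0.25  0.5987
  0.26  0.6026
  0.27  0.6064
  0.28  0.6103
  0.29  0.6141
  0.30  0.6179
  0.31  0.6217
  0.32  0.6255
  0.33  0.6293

σ√T = 0.37 × 0.8165 = 0.3021
d₁ = [ln(470/500) + (0.03 + 0.37²/2)·0.6667] / 0.3021 = [-0.0619 + 0.0656] / 0.3021 = 0.0124 → 0.01
d₂ = d₁ − σ√T = 0.0124 − 0.3021 = -0.2897 → -0.29
e^(−rT) = e^(−0.03·0.6667) = 0.9802
N(−d₂) = N(0.29) = 0.6141;  N(−d₁) = N(-0.01) = 0.4960
P = 500·0.9802·0.6141 − 470·0.4960 = 300.9704 − 233.1200 = 67.8504

£67.85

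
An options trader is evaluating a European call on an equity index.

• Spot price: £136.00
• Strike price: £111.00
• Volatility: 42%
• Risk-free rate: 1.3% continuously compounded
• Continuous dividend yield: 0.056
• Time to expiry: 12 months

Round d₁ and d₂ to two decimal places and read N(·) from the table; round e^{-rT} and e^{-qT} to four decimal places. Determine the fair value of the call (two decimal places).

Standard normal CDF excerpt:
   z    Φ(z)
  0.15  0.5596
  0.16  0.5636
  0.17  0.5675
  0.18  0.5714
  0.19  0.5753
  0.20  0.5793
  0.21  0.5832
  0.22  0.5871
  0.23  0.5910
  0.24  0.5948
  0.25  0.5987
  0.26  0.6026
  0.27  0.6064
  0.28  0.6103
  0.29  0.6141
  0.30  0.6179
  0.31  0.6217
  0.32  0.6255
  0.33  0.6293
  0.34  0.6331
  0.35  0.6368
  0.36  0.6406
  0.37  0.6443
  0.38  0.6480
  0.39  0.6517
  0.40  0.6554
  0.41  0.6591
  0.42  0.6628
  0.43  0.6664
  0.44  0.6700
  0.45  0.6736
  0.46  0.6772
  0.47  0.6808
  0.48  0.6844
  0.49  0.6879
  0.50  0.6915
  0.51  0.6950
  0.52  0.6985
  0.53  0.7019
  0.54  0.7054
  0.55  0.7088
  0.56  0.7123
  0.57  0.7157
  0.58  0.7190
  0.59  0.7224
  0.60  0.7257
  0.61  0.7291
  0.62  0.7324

£30.71

T = 1;  σ√T = 0.4200
d₁ = [ln(136/111) + (0.013 − 0.056 + 0.42²/2)·1] / 0.4200 = [0.2031 + 0.0452] / 0.4200 = 0.5912 ⇒ 0.59
d₂ = d₁ − σ√T = 0.5912 − 0.4200 = 0.1712 ⇒ 0.17
exp(−qT) = exp(−0.056·1) = 0.9455;  exp(−rT) = exp(−0.013·1) = 0.9871
N(d₁) = N(0.59) = 0.7224;  N(d₂) = N(0.17) = 0.5675
C = 136·0.9455·0.7224 − 111·0.9871·0.5675 = 92.8920 − 62.1799 = 30.7121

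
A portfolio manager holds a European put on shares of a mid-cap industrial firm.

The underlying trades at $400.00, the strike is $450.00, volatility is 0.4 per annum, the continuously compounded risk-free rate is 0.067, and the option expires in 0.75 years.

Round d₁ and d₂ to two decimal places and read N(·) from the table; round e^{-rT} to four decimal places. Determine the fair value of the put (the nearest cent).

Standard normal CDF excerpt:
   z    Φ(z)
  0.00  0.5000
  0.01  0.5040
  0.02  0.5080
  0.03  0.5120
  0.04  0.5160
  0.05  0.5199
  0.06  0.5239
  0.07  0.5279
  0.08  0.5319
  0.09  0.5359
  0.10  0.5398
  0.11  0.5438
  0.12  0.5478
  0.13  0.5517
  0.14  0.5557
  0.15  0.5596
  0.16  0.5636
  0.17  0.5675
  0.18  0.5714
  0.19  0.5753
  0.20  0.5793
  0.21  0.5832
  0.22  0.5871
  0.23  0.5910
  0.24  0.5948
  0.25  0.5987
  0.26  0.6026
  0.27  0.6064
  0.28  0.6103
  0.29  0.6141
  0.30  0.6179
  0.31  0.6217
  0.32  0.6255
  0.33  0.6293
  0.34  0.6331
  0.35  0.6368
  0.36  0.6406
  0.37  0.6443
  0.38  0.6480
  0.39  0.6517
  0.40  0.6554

T = 0.75;  σ√T = 0.3464
d₁ = [ln(400/450) + (0.067 + ½·0.4²)·0.75] / (σ√T) = (-0.1178 + 0.1103) / 0.3464 = -0.0217 which rounds to -0.02
d₂ = -0.0217 − 0.3464 = -0.3682 which rounds to -0.37
exp(−rT) = exp(−0.067·0.75) = 0.9510
N(−d₂) = N(0.37) = 0.6443;  N(−d₁) = N(0.02) = 0.5080
P = 450·0.9510·0.6443 − 400·0.5080 = 275.7282 − 203.2000 = 72.5282

$72.53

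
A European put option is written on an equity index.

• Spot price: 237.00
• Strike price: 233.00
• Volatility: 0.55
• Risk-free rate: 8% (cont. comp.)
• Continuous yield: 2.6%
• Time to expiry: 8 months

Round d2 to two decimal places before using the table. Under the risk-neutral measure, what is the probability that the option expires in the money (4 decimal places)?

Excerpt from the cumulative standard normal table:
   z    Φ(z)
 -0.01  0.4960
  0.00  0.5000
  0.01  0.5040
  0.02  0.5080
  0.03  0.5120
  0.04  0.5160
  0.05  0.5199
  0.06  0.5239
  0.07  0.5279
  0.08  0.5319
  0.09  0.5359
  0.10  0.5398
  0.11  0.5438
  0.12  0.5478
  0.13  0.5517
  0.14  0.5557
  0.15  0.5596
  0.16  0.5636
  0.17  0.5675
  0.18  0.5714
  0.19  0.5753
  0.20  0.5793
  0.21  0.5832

σ√T = 0.55·√0.6667 = 0.4491
ln(S/K) + (r − q + σ²/2)T = ln(237/233) + (0.08 − 0.026 + 0.55²/2)·0.6667 = 0.0170 + 0.1368 = 0.1539
d₁ = 0.1539 / 0.4491 = 0.3426 → 0.34
d₂ = d₁ − σ√T = 0.3426 − 0.4491 = -0.1065 → -0.11
Risk-neutral Pr[S_T < K] = N(−d₂) = N(0.11) = 0.5438

0.5438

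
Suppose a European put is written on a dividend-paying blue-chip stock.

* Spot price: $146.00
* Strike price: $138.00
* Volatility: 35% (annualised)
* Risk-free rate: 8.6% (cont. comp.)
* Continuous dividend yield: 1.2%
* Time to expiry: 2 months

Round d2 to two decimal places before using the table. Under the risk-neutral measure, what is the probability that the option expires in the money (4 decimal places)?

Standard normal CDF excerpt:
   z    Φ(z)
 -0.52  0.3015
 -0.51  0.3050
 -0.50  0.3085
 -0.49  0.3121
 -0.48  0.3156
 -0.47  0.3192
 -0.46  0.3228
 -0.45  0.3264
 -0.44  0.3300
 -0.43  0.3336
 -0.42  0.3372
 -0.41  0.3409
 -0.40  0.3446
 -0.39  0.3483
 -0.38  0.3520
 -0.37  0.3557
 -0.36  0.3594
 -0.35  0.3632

σ√T = 0.35·√0.1667 = 0.1429
d₁ = [ln(146/138) + (0.086 − 0.012 + 0.35²/2)·0.1667] / 0.1429 = [0.0564 + 0.0225] / 0.1429 = 0.5521 → 0.55
d₂ = d₁ − σ√T = 0.5521 − 0.1429 = 0.4093 → 0.41
Risk-neutral Pr[S_T < K] = N(−d₂) = N(-0.41) = 0.3409

0.3409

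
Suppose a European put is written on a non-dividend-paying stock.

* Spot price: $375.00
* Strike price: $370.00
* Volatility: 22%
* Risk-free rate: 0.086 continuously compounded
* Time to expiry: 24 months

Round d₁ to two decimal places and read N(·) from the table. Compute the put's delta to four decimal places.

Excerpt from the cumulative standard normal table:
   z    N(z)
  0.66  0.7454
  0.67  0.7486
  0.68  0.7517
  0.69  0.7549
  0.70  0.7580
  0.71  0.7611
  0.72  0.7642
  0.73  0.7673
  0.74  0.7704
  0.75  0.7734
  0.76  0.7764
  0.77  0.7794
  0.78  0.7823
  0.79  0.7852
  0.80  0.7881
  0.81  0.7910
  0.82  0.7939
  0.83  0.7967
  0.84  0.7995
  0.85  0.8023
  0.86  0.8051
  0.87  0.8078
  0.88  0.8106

σ√T = 0.22·√2 = 0.3111
d₁ = [ln(375/370) + (0.086 + 0.22²/2)·2] / 0.3111 = [0.0134 + 0.2204] / 0.3111 = 0.7515 → 0.75
N(d₁) = N(0.75) = 0.7734
Δ_put = N(d₁) − 1 = 0.7734 − 1 = -0.2266

-0.2266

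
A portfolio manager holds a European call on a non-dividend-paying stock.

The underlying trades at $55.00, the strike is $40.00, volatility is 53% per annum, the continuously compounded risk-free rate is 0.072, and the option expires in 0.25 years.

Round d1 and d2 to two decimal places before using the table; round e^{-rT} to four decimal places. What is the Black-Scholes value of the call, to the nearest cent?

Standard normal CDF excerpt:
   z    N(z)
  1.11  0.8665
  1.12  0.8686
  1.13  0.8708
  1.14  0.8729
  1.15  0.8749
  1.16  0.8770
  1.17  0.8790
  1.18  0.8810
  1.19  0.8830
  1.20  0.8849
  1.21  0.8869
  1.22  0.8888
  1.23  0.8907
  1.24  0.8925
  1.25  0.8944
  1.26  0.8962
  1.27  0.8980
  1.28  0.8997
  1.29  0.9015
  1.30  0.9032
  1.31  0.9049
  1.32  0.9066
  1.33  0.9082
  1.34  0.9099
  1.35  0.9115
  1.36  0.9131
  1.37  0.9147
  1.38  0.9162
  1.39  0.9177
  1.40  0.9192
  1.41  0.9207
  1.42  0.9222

$16.26

σ√T = 0.53 × 0.5000 = 0.2650
ln(S/K) + (r + σ²/2)T = ln(55/40) + (0.072 + 0.53²/2)·0.25 = 0.3185 + 0.0531 = 0.3716
d₁ = 0.3716 / 0.2650 = 1.4021 → 1.40
d₂ = d₁ − σ√T = 1.4021 − 0.2650 = 1.1371 → 1.14
exp(−rT) = exp(−0.072·0.25) = 0.9822
N(d₁) = N(1.40) = 0.9192;  N(d₂) = N(1.14) = 0.8729
C = 55·0.9192 − 40·0.9822·0.8729 = 50.5560 − 34.2945 = 16.2615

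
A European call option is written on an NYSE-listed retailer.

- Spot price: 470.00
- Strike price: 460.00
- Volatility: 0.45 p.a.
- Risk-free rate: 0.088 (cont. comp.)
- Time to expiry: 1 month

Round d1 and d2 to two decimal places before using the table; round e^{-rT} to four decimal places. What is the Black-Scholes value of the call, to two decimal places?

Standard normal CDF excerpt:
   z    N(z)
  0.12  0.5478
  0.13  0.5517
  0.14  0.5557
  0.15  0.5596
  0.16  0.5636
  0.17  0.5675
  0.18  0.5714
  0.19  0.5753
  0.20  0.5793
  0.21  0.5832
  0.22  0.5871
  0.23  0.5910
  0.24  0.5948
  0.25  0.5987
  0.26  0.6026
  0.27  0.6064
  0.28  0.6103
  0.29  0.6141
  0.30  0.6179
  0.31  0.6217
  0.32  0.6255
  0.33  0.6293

31.26

σ√T = 0.45 × 0.2887 = 0.1299
d₁ = [ln(470/460) + (0.088 + 0.45²/2)·0.08333] / 0.1299 = [0.0215 + 0.0158] / 0.1299 = 0.2870 which rounds to 0.29
d₂ = d₁ − σ√T = 0.2870 − 0.1299 = 0.1571 which rounds to 0.16
e^(−rT) = e^(−0.088·0.08333) = 0.9927
N(d₁) = N(0.29) = 0.6141;  N(d₂) = N(0.16) = 0.5636
C = 470·0.6141 − 460·0.9927·0.5636 = 288.6270 − 257.3634 = 31.2636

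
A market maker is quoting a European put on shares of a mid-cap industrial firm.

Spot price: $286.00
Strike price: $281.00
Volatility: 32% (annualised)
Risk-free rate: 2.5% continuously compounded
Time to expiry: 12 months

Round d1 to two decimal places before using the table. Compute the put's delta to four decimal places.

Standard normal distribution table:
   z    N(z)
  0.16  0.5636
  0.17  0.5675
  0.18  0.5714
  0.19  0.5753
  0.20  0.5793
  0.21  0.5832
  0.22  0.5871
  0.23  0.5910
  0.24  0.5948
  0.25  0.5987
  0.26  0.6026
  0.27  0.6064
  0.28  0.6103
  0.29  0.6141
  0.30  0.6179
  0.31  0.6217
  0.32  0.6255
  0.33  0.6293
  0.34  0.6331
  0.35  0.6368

T = 1;  σ√T = 0.3200
d₁ = [ln(286/281) + (0.025 + 0.32²/2)·1] / 0.3200 = [0.0176 + 0.0762] / 0.3200 = 0.2932 ⇒ 0.29
N(d₁) = N(0.29) = 0.6141
Δ_put = N(d₁) − 1 = 0.6141 − 1 = -0.3859

-0.3859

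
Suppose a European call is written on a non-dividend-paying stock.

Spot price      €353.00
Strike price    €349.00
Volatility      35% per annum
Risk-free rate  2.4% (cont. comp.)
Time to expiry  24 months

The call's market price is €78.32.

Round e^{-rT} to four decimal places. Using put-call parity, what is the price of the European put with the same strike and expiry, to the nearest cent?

€57.95

e^(−rT) = e^(−0.024·2) = 0.9531
Put-call parity: C − P = S − K·e^(−rT) = 353 − 349·0.9531 = 353 − 332.6319 = 20.3681
P = C − (C − P) = 78.32 − (20.3681) = 57.9519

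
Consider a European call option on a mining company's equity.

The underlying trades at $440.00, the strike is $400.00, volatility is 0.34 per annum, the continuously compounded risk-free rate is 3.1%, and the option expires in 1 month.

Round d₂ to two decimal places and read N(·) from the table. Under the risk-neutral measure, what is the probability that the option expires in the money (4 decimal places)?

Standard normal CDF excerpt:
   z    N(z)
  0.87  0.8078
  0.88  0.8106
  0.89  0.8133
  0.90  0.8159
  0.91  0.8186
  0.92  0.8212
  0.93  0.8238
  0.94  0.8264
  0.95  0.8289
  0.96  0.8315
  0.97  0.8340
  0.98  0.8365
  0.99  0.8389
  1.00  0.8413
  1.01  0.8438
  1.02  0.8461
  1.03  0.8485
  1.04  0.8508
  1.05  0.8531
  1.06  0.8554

T = 0.08333;  σ√T = 0.0981
d₁ = [ln(440/400) + (0.031 + 0.34²/2)·0.08333] / 0.0981 = [0.0953 + 0.0074] / 0.0981 = 1.0465 ⇒ 1.05
d₂ = d₁ − σ√T = 1.0465 − 0.0981 = 0.9483 ⇒ 0.95
Pr(exercise) under Q = N(d₂) = 0.8289

0.8289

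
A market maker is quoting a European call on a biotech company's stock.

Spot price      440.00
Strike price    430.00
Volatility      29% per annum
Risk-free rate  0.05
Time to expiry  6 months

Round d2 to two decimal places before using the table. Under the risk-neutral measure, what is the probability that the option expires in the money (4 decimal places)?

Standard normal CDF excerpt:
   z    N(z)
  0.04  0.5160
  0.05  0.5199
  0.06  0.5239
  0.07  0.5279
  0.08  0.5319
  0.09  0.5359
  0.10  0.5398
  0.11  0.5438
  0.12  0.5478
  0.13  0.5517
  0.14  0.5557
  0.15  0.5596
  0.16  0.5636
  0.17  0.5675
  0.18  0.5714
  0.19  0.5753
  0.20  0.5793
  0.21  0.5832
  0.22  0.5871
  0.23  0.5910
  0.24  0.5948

T = 0.5;  σ√T = 0.2051
ln(S/K) + (r + σ²/2)T = ln(440/430) + (0.05 + 0.29²/2)·0.5 = 0.0230 + 0.0460 = 0.0690
d₁ = 0.0690 / 0.2051 = 0.3366 which rounds to 0.34
d₂ = d₁ − σ√T = 0.3366 − 0.2051 = 0.1315 which rounds to 0.13
Risk-neutral Pr[S_T > K] = N(d₂) = N(0.13) = 0.5517

0.5517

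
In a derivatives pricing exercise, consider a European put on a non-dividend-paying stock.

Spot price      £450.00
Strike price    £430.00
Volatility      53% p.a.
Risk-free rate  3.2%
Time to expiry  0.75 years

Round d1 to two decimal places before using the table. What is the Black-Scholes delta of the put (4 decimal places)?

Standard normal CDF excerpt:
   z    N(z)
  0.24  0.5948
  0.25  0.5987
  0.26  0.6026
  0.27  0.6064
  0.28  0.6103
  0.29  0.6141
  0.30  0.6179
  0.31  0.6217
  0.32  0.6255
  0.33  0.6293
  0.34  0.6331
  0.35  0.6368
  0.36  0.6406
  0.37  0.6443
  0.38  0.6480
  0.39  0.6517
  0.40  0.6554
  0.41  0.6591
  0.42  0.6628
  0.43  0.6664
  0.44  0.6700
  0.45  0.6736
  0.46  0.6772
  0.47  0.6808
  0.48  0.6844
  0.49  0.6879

σ√T = 0.53 × 0.8660 = 0.4590
d₁ = [ln(450/430) + (0.032 + 0.53²/2)·0.75] / 0.4590 = [0.0455 + 0.1293] / 0.4590 = 0.3808 ≈ 0.38
N(d₁) = N(0.38) = 0.6480
Δ_put = N(d₁) − 1 = 0.6480 − 1 = -0.3520

-0.3520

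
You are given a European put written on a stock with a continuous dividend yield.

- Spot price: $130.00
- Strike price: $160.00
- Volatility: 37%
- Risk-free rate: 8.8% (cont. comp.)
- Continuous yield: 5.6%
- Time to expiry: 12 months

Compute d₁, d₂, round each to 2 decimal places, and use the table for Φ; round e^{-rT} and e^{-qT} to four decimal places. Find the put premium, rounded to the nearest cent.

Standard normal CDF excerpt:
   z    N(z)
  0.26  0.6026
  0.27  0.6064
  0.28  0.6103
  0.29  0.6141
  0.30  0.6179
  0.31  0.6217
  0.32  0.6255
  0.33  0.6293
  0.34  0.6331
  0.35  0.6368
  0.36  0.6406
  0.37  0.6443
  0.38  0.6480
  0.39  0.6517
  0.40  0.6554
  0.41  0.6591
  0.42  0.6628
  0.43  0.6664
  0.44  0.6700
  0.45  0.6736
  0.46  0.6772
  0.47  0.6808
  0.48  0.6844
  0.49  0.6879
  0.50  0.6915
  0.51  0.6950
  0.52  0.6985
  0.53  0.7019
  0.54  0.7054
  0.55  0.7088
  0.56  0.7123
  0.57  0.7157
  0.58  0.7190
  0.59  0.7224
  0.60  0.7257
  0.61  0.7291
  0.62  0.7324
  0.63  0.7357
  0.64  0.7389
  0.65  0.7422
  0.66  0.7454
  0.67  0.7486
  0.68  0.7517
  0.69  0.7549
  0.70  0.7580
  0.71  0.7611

σ√T = 0.37 × 1.0000 = 0.3700
ln(S/K) + (r − q + σ²/2)T = ln(130/160) + (0.088 − 0.056 + 0.37²/2)·1 = -0.2076 + 0.1004 = -0.1072
d₁ = -0.1072 / 0.3700 = -0.2897 → -0.29
d₂ = d₁ − σ√T = -0.2897 − 0.3700 = -0.6597 → -0.66
e^(−qT) = e^(−0.056·1) = 0.9455;  e^(−rT) = e^(−0.088·1) = 0.9158
P = 160·0.9158·N(0.66) − 130·0.9455·N(0.29) = 160·0.9158·0.7454 − 130·0.9455·0.6141 = 109.2220 − 75.4821 = 33.7399

$33.74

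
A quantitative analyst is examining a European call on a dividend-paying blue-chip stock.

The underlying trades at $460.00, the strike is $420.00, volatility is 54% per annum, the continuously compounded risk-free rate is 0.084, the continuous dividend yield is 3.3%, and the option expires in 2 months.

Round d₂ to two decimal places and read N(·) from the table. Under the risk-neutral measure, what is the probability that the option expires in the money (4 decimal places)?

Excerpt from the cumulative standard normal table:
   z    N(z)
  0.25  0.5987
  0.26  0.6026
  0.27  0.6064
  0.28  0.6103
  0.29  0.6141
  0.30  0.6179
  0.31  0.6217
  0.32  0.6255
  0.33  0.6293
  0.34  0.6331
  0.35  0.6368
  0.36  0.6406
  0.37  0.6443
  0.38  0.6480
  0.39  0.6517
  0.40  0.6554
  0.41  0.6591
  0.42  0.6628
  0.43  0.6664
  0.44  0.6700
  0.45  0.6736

0.6331

T = 0.1667;  σ√T = 0.2205
ln(S/K) + (r − q + σ²/2)T = ln(460/420) + (0.084 − 0.033 + 0.54²/2)·0.1667 = 0.0910 + 0.0328 = 0.1238
d₁ = 0.1238 / 0.2205 = 0.5614 which rounds to 0.56
d₂ = d₁ − σ√T = 0.5614 − 0.2205 = 0.3410 which rounds to 0.34
Risk-neutral Pr[S_T > K] = N(d₂) = N(0.34) = 0.6331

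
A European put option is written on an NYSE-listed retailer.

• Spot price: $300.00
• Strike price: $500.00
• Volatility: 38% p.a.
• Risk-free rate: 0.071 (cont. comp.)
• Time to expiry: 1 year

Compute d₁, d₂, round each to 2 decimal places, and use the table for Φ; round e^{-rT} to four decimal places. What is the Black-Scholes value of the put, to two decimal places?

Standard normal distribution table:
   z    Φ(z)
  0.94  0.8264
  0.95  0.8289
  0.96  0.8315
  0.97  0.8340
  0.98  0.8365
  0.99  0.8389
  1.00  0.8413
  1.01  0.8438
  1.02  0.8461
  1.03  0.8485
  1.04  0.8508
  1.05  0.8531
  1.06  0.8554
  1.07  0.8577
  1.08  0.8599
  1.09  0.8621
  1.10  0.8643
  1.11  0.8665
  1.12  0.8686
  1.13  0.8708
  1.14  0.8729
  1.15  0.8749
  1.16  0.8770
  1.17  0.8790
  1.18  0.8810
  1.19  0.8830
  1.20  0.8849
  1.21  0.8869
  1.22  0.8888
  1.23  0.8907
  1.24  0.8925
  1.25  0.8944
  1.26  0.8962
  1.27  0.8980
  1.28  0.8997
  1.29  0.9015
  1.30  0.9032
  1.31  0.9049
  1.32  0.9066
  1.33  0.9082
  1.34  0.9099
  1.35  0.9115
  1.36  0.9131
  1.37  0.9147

$174.33

T = 1;  σ√T = 0.3800
d₁ = [ln(300/500) + (0.071 + 0.38²/2)·1] / 0.3800 = [-0.5108 + 0.1432] / 0.3800 = -0.9674 ⇒ -0.97
d₂ = d₁ − σ√T = -0.9674 − 0.3800 = -1.3474 ⇒ -1.35
e^(−rT) = e^(−0.071·1) = 0.9315
P = 500·0.9315·N(1.35) − 300·N(0.97) = 500·0.9315·0.9115 − 300·0.8340 = 424.5311 − 250.2000 = 174.3311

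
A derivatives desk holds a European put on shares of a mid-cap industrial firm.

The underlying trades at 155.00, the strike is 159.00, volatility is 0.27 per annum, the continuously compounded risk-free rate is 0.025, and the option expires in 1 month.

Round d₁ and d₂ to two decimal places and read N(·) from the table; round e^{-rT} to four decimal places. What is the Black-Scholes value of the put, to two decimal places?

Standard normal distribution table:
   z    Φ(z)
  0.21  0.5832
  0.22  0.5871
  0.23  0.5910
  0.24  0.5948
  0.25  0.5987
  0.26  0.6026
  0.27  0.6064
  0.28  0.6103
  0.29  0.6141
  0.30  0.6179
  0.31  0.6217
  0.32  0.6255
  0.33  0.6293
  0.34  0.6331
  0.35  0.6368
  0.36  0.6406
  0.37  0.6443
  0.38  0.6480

7.05

T = 0.08333;  σ√T = 0.0779
ln(S/K) + (r + σ²/2)T = ln(155/159) + (0.025 + 0.27²/2)·0.08333 = -0.0255 + 0.0051 = -0.0204
d₁ = -0.0204 / 0.0779 = -0.2612 ≈ -0.26
d₂ = d₁ − σ√T = -0.2612 − 0.0779 = -0.3391 ≈ -0.34
exp(−rT) = exp(−0.025·0.08333) = 0.9979
N(−d₂) = N(0.34) = 0.6331;  N(−d₁) = N(0.26) = 0.6026
P = 159·0.9979·0.6331 − 155·0.6026 = 100.4515 − 93.4030 = 7.0485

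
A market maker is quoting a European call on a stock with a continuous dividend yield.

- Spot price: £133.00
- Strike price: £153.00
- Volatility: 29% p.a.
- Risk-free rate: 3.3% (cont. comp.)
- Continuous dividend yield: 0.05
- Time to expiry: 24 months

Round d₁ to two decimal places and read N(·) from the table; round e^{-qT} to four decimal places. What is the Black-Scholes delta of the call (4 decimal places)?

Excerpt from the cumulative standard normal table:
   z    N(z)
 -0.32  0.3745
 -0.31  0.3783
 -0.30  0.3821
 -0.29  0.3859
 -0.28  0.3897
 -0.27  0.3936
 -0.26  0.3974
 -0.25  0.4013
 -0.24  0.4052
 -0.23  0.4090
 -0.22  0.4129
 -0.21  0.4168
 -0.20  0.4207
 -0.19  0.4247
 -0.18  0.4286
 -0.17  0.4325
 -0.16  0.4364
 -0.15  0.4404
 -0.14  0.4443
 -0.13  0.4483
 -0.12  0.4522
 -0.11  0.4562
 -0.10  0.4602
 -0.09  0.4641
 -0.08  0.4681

σ√T = 0.29 × 1.4142 = 0.4101
d₁ = [ln(133/153) + (0.033 − 0.05 + 0.29²/2)·2] / 0.4101 = [-0.1401 + 0.0501] / 0.4101 = -0.2194 ≈ -0.22
N(d₁) = N(-0.22) = 0.4129
Δ_call = exp(−qT)·N(d₁) = 0.9048·0.4129 = 0.3736

0.3736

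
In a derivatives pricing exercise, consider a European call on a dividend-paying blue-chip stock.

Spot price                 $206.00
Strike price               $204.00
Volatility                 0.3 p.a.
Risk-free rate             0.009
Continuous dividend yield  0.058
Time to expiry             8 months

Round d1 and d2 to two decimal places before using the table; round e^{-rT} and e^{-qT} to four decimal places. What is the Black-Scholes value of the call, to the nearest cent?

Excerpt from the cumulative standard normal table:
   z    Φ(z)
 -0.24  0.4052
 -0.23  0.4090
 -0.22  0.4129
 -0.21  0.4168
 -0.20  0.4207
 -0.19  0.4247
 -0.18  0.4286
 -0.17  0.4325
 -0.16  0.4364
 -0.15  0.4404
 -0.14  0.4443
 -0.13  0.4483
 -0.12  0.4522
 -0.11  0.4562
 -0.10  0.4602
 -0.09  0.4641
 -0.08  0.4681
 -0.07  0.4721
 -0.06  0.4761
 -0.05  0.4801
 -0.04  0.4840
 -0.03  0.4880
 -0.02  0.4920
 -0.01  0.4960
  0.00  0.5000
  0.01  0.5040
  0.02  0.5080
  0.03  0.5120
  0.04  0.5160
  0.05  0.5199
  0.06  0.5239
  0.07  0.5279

$17.75

σ√T = 0.3 × 0.8165 = 0.2449
d₁ = [ln(206/204) + (0.009 − 0.058 + 0.3²/2)·0.6667] / 0.2449 = [0.0098 − 0.0027] / 0.2449 = 0.0289 ≈ 0.03
d₂ = d₁ − σ√T = 0.0289 − 0.2449 = -0.2160 ≈ -0.22
exp(−qT) = exp(−0.058·0.6667) = 0.9621;  exp(−rT) = exp(−0.009·0.6667) = 0.9940
N(d₁) = N(0.03) = 0.5120;  N(d₂) = N(-0.22) = 0.4129
C = 206·0.9621·0.5120 − 204·0.9940·0.4129 = 101.4746 − 83.7262 = 17.7484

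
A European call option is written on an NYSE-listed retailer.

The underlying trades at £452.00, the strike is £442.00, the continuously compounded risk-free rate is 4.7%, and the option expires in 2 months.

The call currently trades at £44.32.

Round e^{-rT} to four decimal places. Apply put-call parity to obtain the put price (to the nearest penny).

£30.87

exp(−rT) = exp(−0.047·0.1667) = 0.9922
Put-call parity: C − P = S − K·e^(−rT) = 452 − 442·0.9922 = 452 − 438.5524 = 13.4476
P = C − (C − P) = 44.32 − (13.4476) = 30.8724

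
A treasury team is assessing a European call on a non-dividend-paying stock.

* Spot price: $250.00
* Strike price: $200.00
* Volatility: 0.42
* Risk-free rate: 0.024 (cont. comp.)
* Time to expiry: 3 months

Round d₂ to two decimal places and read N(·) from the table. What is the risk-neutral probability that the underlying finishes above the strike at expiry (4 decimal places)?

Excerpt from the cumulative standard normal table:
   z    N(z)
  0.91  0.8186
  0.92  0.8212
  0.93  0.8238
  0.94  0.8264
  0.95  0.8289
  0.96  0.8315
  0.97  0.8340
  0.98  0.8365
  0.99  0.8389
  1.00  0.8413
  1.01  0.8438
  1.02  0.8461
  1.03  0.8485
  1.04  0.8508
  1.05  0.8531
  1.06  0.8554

0.8389

σ√T = 0.42 × 0.5000 = 0.2100
ln(S/K) + (r + σ²/2)T = ln(250/200) + (0.024 + 0.42²/2)·0.25 = 0.2231 + 0.0280 = 0.2512
d₁ = 0.2512 / 0.2100 = 1.1962 ⇒ 1.20
d₂ = d₁ − σ√T = 1.1962 − 0.2100 = 0.9862 ⇒ 0.99
Pr(exercise) under Q = N(d₂) = 0.8389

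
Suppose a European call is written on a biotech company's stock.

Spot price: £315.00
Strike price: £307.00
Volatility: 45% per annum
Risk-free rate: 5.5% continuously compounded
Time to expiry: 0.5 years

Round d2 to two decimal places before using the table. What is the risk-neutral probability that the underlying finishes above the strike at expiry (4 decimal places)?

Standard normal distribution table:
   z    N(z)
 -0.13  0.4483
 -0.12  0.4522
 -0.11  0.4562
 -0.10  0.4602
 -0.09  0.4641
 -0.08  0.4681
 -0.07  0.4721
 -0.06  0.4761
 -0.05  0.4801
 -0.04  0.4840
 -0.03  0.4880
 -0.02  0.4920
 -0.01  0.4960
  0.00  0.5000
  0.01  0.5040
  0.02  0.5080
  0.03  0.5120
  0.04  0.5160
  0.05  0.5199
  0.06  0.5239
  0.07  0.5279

0.5040

σ√T = 0.45 × 0.7071 = 0.3182
d₁ = [ln(315/307) + (0.055 + 0.45²/2)·0.5] / 0.3182 = [0.0257 + 0.0781] / 0.3182 = 0.3264 which rounds to 0.33
d₂ = d₁ − σ√T = 0.3264 − 0.3182 = 0.0082 which rounds to 0.01
Risk-neutral Pr[S_T > K] = N(d₂) = N(0.01) = 0.5040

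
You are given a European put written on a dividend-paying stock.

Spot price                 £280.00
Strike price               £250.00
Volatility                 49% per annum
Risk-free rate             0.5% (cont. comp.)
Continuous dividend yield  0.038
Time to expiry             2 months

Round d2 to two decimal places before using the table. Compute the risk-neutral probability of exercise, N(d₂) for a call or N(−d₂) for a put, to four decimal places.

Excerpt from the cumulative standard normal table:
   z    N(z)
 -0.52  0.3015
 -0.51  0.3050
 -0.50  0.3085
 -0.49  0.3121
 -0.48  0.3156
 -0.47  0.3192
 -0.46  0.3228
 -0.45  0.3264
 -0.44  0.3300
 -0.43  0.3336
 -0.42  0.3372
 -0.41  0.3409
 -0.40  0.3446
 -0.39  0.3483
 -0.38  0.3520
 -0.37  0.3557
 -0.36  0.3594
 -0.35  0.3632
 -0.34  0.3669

σ√T = 0.49 × 0.4082 = 0.2000
d₁ = [ln(280/250) + (0.005 − 0.038 + 0.49²/2)·0.1667] / 0.2000 = [0.1133 + 0.0145] / 0.2000 = 0.6391 → 0.64
d₂ = d₁ − σ√T = 0.6391 − 0.2000 = 0.4390 → 0.44
Pr(exercise) under Q = N(−d₂) = N(-0.44) = 0.3300

0.3300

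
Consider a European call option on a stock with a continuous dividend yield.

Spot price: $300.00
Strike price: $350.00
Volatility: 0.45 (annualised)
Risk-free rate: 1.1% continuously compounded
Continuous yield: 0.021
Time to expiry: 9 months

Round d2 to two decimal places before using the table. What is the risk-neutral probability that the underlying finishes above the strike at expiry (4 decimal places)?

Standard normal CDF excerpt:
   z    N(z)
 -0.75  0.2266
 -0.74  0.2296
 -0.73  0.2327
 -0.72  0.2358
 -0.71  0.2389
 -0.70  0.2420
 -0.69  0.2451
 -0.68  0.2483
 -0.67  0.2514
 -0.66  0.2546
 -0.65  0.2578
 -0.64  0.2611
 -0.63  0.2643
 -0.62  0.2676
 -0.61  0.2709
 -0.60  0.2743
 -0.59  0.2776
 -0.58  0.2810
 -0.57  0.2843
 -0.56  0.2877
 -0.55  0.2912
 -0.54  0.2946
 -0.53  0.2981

0.2709

σ√T = 0.45 × 0.8660 = 0.3897
d₁ = [ln(300/350) + (0.011 − 0.021 + 0.45²/2)·0.75] / 0.3897 = [-0.1542 + 0.0684] / 0.3897 = -0.2199 ⇒ -0.22
d₂ = d₁ − σ√T = -0.2199 − 0.3897 = -0.6097 ⇒ -0.61
Pr(exercise) under Q = N(d₂) = 0.2709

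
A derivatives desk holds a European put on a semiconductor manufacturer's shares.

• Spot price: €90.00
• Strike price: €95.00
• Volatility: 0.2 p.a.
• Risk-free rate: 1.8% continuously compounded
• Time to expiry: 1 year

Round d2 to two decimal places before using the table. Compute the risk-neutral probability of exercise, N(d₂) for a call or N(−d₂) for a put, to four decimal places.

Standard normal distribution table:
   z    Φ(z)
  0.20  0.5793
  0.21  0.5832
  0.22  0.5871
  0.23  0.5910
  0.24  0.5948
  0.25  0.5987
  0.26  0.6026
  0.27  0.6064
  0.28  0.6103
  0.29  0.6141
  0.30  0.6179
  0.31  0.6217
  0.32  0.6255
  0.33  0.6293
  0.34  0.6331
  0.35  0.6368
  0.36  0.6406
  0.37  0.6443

σ√T = 0.2·√1 = 0.2000
d₁ = [ln(90/95) + (0.018 + 0.2²/2)·1] / 0.2000 = [-0.0541 + 0.0380] / 0.2000 = -0.0803 which rounds to -0.08
d₂ = d₁ − σ√T = -0.0803 − 0.2000 = -0.2803 which rounds to -0.28
Risk-neutral Pr[S_T < K] = N(−d₂) = N(0.28) = 0.6103

0.6103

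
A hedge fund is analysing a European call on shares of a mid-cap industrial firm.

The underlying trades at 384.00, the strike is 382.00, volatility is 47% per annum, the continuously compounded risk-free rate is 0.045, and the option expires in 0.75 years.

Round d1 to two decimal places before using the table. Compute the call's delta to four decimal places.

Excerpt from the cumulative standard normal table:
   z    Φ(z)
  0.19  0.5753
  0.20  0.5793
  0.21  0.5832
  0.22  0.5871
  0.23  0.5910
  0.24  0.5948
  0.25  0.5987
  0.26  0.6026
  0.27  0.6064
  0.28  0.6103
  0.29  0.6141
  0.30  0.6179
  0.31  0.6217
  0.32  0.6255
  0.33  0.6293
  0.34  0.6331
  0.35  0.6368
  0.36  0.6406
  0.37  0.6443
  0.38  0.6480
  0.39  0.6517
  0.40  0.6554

σ√T = 0.47 × 0.8660 = 0.4070
ln(S/K) + (r + σ²/2)T = ln(384/382) + (0.045 + 0.47²/2)·0.75 = 0.0052 + 0.1166 = 0.1218
d₁ = 0.1218 / 0.4070 = 0.2993 → 0.30
N(d₁) = N(0.30) = 0.6179
Δ_call = N(d₁) = 0.6179

0.6179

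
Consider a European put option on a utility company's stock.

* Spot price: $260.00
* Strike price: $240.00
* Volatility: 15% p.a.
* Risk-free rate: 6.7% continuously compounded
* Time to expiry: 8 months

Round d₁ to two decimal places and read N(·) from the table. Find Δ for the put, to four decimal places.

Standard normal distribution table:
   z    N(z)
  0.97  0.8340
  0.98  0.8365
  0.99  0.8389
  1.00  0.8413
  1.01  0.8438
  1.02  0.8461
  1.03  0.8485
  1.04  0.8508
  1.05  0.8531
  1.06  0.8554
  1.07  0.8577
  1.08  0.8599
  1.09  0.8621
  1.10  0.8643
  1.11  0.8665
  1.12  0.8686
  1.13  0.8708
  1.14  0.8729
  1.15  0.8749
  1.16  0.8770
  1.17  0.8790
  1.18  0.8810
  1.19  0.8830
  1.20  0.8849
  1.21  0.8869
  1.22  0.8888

-0.1401

σ√T = 0.15 × 0.8165 = 0.1225
d₁ = [ln(260/240) + (0.067 + 0.15²/2)·0.6667] / 0.1225 = [0.0800 + 0.0522] / 0.1225 = 1.0795 which rounds to 1.08
N(d₁) = N(1.08) = 0.8599
Δ_put = N(d₁) − 1 = 0.8599 − 1 = -0.1401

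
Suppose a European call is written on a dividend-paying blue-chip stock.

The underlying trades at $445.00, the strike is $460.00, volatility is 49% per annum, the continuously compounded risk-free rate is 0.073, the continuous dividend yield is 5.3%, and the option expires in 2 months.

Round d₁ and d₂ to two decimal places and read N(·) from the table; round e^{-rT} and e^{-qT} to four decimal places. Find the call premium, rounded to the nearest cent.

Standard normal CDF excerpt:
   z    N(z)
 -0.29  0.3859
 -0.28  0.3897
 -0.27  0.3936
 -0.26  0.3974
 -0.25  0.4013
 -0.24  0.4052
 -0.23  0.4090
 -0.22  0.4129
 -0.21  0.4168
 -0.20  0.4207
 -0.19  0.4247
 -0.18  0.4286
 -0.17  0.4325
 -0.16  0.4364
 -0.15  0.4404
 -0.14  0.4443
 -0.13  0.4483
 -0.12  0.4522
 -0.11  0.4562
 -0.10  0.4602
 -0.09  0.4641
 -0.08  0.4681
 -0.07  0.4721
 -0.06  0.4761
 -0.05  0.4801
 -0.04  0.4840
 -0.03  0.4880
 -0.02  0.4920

T = 0.1667;  σ√T = 0.2000
d₁ = [ln(445/460) + (0.073 − 0.053 + 0.49²/2)·0.1667] / 0.2000 = [-0.0332 + 0.0233] / 0.2000 = -0.0490 ≈ -0.05
d₂ = d₁ − σ√T = -0.0490 − 0.2000 = -0.2491 ≈ -0.25
exp(−qT) = exp(−0.053·0.1667) = 0.9912;  exp(−rT) = exp(−0.073·0.1667) = 0.9879
N(d₁) = N(-0.05) = 0.4801;  N(d₂) = N(-0.25) = 0.4013
C = 445·0.9912·0.4801 − 460·0.9879·0.4013 = 211.7644 − 182.3644 = 29.4001

$29.40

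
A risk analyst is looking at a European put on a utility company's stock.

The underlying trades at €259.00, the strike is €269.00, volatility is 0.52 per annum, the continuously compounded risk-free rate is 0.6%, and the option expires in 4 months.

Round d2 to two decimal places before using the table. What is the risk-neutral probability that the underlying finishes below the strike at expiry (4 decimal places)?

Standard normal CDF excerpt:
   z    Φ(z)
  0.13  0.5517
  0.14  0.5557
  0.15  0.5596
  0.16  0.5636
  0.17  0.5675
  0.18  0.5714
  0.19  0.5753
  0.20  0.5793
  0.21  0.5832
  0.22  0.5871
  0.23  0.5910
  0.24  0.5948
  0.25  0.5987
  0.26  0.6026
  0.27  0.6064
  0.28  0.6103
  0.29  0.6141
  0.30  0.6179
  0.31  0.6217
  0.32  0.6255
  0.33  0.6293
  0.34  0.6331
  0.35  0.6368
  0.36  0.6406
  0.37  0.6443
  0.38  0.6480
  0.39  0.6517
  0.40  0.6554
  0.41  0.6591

0.6064

σ√T = 0.52·√0.3333 = 0.3002
d₁ = [ln(259/269) + (0.006 + ½·0.52²)·0.3333] / (σ√T) = (-0.0379 + 0.0471) / 0.3002 = 0.0306 which rounds to 0.03
d₂ = 0.0306 − 0.3002 = -0.2696 which rounds to -0.27
Risk-neutral Pr[S_T < K] = N(−d₂) = N(0.27) = 0.6064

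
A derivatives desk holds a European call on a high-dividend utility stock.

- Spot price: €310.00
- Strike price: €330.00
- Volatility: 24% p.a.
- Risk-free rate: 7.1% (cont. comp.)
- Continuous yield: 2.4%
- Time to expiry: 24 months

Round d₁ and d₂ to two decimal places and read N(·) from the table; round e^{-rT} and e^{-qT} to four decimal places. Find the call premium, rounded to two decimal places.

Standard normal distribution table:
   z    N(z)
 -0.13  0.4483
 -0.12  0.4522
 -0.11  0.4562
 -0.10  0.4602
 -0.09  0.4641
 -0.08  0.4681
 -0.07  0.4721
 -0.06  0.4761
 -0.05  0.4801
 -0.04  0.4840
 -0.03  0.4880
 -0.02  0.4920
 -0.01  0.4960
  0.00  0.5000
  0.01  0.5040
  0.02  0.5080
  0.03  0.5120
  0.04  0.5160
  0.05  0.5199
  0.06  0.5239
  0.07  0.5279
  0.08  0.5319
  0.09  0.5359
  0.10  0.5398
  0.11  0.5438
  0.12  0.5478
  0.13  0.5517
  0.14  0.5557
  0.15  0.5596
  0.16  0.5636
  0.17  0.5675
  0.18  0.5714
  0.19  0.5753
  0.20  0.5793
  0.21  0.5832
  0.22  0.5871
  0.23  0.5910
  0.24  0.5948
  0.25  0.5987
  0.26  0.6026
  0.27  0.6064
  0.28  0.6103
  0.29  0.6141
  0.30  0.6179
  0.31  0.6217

σ√T = 0.24 × 1.4142 = 0.3394
ln(S/K) + (r − q + σ²/2)T = ln(310/330) + (0.071 − 0.024 + 0.24²/2)·2 = -0.0625 + 0.1516 = 0.0891
d₁ = 0.0891 / 0.3394 = 0.2625 → 0.26
d₂ = d₁ − σ√T = 0.2625 − 0.3394 = -0.0770 → -0.08
e^(−qT) = e^(−0.024·2) = 0.9531;  e^(−rT) = e^(−0.071·2) = 0.8676
C = 310·0.9531·N(0.26) − 330·0.8676·N(-0.08) = 310·0.9531·0.6026 − 330·0.8676·0.4681 = 178.0448 − 134.0208 = 44.0240

€44.02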